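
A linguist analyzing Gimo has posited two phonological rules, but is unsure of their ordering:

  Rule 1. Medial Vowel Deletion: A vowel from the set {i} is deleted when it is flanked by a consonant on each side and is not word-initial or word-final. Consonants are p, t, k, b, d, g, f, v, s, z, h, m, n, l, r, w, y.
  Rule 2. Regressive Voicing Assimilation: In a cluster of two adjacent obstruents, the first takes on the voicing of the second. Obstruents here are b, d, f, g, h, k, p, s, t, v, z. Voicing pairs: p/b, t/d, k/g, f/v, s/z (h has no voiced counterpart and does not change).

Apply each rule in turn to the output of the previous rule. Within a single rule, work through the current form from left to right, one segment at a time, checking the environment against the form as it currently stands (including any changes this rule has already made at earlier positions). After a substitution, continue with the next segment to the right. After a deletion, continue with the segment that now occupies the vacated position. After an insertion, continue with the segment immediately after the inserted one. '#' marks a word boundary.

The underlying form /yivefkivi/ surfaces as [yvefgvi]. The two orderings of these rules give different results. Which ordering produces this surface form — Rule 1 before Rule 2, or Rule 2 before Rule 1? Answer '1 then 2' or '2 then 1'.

Order 1 then 2:
  1 Medial Vowel Deletion: [yivefkivi] → [yvefkvi]
  2 Regressive Voicing Assimilation: [yvefkvi] → [yvefgvi]
  result: [yvefgvi]
Order 2 then 1:
  2 Regressive Voicing Assimilation: no change — [yivefkivi]
  1 Medial Vowel Deletion: [yivefkivi] → [yvefkvi]
  result: [yvefkvi]

1 then 2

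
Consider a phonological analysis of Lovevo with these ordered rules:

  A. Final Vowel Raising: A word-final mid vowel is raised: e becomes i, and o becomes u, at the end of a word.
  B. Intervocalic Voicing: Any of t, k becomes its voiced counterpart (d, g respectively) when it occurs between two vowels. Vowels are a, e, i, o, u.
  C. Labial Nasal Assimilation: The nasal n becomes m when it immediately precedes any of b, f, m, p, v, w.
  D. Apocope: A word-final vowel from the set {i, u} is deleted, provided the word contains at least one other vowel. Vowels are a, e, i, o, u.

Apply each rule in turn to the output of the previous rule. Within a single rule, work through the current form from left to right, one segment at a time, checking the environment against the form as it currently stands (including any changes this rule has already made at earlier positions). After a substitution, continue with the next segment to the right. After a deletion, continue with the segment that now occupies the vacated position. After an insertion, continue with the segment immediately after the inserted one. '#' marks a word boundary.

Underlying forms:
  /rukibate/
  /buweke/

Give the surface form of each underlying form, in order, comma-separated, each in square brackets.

[rugibad], [buweg]

/rukibate/:
  A Final Vowel Raising: [rukibate] → [rukibati]
  B Intervocalic Voicing: [rukibati] → [rugibadi]
  C Labial Nasal Assimilation: no change — [rugibadi]
  D Apocope: [rugibadi] → [rugibad]
/buweke/:
  A Final Vowel Raising: [buweke] → [buweki]
  B Intervocalic Voicing: [buweki] → [buwegi]
  C Labial Nasal Assimilation: no change — [buwegi]
  D Apocope: [buwegi] → [buweg]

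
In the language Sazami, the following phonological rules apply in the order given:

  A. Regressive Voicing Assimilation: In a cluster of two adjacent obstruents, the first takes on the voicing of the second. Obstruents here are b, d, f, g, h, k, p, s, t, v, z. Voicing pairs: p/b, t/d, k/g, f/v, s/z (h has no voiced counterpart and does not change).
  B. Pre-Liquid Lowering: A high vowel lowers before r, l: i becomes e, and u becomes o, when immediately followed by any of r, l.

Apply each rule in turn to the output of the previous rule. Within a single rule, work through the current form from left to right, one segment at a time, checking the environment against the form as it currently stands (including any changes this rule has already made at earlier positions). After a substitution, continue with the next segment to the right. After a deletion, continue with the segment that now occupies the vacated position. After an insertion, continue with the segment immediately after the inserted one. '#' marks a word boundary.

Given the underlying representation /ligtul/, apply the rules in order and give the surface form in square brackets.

[liktol]

A Regressive Voicing Assimilation: [ligtul] → [liktul]
B Pre-Liquid Lowering: [liktul] → [liktol]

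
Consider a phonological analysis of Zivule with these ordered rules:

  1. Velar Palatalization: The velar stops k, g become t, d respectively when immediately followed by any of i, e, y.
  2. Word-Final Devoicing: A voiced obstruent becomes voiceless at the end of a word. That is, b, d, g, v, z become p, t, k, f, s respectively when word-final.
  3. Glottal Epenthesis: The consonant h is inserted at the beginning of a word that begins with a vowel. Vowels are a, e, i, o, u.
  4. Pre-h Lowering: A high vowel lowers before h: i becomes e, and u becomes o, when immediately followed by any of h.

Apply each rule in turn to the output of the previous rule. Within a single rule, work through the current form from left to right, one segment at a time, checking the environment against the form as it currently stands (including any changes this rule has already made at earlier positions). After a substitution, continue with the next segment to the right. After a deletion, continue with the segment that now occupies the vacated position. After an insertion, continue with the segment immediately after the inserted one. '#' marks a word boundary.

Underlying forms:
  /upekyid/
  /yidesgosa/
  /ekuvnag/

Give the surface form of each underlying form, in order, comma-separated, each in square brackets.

[hupetyit], [yidesgosa], [hekuvnak]

/upekyid/:
  1 Velar Palatalization: [upekyid] → [upetyid]
  2 Word-Final Devoicing: [upetyid] → [upetyit]
  3 Glottal Epenthesis: [upetyit] → [hupetyit]
  4 Pre-h Lowering: no change — [hupetyit]
/yidesgosa/:
  1 Velar Palatalization: no change — [yidesgosa]
  2 Word-Final Devoicing: no change — [yidesgosa]
  3 Glottal Epenthesis: no change — [yidesgosa]
  4 Pre-h Lowering: no change — [yidesgosa]
/ekuvnag/:
  1 Velar Palatalization: no change — [ekuvnag]
  2 Word-Final Devoicing: [ekuvnag] → [ekuvnak]
  3 Glottal Epenthesis: [ekuvnak] → [hekuvnak]
  4 Pre-h Lowering: no change — [hekuvnak]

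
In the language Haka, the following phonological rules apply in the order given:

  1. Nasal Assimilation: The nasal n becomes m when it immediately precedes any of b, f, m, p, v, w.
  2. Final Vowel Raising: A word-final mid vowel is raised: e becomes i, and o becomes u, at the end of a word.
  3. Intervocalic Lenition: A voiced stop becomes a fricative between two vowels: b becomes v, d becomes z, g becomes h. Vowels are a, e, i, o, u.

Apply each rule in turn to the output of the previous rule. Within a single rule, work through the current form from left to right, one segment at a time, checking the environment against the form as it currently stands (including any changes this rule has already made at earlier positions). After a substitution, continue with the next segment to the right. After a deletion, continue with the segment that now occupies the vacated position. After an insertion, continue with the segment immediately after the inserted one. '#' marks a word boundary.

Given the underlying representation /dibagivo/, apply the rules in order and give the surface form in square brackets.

[divahivu]

1 Nasal Assimilation: no change — [dibagivo]
2 Final Vowel Raising: [dibagivo] → [dibagivu]
3 Intervocalic Lenition: [dibagivu] → [divahivu]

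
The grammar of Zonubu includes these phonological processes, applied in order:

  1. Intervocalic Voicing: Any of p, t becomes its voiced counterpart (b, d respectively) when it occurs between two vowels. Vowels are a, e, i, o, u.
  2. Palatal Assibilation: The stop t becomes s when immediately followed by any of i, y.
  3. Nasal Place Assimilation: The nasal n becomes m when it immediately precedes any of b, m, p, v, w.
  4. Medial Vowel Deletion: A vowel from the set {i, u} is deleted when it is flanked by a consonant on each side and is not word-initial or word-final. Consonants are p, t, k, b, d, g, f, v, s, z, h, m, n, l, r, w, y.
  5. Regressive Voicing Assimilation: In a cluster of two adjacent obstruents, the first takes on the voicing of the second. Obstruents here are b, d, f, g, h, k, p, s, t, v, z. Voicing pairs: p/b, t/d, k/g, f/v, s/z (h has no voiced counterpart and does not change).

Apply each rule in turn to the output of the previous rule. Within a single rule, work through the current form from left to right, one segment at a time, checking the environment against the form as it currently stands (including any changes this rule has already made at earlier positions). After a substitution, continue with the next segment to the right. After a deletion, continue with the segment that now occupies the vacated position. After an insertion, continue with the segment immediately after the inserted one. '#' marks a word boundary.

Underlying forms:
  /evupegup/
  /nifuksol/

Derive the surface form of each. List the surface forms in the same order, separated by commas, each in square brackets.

[evbekp], [nfksol]

/evupegup/:
  1 Intervocalic Voicing: [evupegup] → [evubegup]
  2 Palatal Assibilation: no change — [evubegup]
  3 Nasal Place Assimilation: no change — [evubegup]
  4 Medial Vowel Deletion: [evubegup] → [evbegp]
  5 Regressive Voicing Assimilation: [evbegp] → [evbekp]
/nifuksol/:
  1 Intervocalic Voicing: no change — [nifuksol]
  2 Palatal Assibilation: no change — [nifuksol]
  3 Nasal Place Assimilation: no change — [nifuksol]
  4 Medial Vowel Deletion: [nifuksol] → [nfksol]
  5 Regressive Voicing Assimilation: no change — [nfksol]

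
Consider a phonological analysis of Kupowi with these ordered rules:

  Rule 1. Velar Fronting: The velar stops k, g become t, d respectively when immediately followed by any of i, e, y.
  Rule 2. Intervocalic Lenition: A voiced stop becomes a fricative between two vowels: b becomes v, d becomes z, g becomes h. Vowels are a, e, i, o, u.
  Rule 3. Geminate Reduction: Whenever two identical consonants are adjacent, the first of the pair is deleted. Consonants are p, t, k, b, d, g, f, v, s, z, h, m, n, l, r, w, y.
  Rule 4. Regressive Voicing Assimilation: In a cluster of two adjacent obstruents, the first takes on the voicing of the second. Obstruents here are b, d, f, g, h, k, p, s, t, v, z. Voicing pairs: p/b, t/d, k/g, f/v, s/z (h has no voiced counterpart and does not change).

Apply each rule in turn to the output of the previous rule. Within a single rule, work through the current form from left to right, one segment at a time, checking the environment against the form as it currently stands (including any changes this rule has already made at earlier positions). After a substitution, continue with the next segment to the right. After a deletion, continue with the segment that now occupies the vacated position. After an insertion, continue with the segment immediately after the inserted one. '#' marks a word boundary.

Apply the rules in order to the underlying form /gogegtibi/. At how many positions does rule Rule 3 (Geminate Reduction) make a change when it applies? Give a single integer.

0

Rule 1 Velar Fronting: [gogegtibi] → [godegtibi]
Rule 2 Intervocalic Lenition: [godegtibi] → [gozegtivi]
Rule 3 Geminate Reduction: no change — [gozegtivi]
Rule 4 Regressive Voicing Assimilation: [gozegtivi] → [gozektivi]
Rule Rule 3 changed 0 position(s).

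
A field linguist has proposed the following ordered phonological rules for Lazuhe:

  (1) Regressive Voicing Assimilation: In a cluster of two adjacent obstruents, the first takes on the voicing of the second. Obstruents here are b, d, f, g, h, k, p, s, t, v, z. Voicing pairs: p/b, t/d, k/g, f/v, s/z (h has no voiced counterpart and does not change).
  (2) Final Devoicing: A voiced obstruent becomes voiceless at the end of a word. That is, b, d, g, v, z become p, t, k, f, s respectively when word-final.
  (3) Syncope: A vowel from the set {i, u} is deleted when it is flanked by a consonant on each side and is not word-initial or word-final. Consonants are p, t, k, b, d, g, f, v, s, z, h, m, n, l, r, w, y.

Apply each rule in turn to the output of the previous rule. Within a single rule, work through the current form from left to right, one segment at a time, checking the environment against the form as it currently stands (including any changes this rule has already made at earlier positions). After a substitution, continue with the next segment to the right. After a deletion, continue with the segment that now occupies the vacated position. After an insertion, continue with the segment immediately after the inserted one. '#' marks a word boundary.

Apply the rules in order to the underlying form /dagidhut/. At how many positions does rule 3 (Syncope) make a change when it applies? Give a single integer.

2

(1) Regressive Voicing Assimilation: [dagidhut] → [dagithut]
(2) Final Devoicing: no change — [dagithut]
(3) Syncope: [dagithut] → [dagtht]
Rule 3 changed 2 position(s).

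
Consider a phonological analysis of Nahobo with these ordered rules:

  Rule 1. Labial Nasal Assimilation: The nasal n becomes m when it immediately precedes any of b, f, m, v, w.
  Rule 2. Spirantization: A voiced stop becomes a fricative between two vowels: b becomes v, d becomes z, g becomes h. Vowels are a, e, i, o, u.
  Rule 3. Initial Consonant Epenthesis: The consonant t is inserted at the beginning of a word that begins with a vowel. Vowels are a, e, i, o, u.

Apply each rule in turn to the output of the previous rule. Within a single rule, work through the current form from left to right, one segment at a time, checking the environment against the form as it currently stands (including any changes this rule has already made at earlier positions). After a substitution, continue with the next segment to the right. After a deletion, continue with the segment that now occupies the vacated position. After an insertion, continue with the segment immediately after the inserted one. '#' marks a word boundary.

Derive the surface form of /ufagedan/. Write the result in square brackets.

Rule 1 Labial Nasal Assimilation: no change — [ufagedan]
Rule 2 Spirantization: [ufagedan] → [ufahezan]
Rule 3 Initial Consonant Epenthesis: [ufahezan] → [tufahezan]

[tufahezan]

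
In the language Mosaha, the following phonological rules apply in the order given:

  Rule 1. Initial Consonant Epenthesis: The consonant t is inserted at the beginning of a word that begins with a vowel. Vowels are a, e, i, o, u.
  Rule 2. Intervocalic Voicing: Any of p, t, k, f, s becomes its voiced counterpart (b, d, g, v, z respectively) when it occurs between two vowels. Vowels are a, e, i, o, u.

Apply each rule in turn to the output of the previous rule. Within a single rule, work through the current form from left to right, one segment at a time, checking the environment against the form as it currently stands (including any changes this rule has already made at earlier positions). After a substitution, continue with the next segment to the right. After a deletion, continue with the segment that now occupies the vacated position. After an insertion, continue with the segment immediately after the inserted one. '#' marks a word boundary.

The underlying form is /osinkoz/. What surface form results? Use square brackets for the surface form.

Rule 1 Initial Consonant Epenthesis: [osinkoz] → [tosinkoz]
Rule 2 Intervocalic Voicing: [tosinkoz] → [tozinkoz]

[tozinkoz]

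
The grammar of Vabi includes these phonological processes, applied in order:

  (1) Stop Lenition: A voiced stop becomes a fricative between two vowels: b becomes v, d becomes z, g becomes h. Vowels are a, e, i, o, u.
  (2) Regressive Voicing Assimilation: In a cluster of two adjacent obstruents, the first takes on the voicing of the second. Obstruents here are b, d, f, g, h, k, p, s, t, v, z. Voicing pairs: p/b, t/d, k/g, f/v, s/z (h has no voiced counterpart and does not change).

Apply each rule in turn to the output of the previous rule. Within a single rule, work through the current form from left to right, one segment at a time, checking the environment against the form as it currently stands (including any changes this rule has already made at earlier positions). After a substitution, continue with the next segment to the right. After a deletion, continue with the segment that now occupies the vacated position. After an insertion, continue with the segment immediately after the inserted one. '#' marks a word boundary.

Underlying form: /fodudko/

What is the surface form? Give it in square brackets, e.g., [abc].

[fozutko]

(1) Stop Lenition: [fodudko] → [fozudko]
(2) Regressive Voicing Assimilation: [fozudko] → [fozutko]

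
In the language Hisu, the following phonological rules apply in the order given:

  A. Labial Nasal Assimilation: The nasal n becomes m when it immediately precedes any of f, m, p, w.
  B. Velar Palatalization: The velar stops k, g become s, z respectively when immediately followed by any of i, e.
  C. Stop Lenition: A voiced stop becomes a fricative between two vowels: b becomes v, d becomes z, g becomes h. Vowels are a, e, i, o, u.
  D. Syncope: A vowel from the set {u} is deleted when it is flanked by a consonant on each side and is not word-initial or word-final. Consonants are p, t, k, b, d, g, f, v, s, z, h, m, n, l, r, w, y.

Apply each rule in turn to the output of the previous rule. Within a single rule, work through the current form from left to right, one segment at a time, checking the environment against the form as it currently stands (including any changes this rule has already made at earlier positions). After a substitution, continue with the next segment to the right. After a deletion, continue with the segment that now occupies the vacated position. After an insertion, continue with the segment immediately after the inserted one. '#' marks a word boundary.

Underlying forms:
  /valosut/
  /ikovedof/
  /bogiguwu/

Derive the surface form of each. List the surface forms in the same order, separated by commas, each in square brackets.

/valosut/:
  A Labial Nasal Assimilation: no change — [valosut]
  B Velar Palatalization: no change — [valosut]
  C Stop Lenition: no change — [valosut]
  D Syncope: [valosut] → [valost]
/ikovedof/:
  A Labial Nasal Assimilation: no change — [ikovedof]
  B Velar Palatalization: no change — [ikovedof]
  C Stop Lenition: [ikovedof] → [ikovezof]
  D Syncope: no change — [ikovezof]
/bogiguwu/:
  A Labial Nasal Assimilation: no change — [bogiguwu]
  B Velar Palatalization: [bogiguwu] → [boziguwu]
  C Stop Lenition: [boziguwu] → [bozihuwu]
  D Syncope: [bozihuwu] → [bozihwu]

[valost], [ikovezof], [bozihwu]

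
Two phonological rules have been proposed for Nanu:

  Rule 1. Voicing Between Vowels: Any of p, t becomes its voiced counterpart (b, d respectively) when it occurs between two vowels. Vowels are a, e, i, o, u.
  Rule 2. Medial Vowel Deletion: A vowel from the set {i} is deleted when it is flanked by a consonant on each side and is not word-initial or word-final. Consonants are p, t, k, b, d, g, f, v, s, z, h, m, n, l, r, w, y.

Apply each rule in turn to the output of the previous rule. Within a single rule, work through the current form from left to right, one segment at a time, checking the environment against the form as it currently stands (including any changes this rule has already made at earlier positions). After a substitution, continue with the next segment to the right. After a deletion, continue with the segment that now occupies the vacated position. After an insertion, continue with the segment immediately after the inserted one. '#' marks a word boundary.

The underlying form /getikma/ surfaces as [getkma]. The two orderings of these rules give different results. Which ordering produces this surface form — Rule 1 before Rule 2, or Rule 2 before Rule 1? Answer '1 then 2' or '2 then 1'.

2 then 1

Order 1 then 2:
  1 Voicing Between Vowels: [getikma] → [gedikma]
  2 Medial Vowel Deletion: [gedikma] → [gedkma]
  result: [gedkma]
Order 2 then 1:
  2 Medial Vowel Deletion: [getikma] → [getkma]
  1 Voicing Between Vowels: no change — [getkma]
  result: [getkma]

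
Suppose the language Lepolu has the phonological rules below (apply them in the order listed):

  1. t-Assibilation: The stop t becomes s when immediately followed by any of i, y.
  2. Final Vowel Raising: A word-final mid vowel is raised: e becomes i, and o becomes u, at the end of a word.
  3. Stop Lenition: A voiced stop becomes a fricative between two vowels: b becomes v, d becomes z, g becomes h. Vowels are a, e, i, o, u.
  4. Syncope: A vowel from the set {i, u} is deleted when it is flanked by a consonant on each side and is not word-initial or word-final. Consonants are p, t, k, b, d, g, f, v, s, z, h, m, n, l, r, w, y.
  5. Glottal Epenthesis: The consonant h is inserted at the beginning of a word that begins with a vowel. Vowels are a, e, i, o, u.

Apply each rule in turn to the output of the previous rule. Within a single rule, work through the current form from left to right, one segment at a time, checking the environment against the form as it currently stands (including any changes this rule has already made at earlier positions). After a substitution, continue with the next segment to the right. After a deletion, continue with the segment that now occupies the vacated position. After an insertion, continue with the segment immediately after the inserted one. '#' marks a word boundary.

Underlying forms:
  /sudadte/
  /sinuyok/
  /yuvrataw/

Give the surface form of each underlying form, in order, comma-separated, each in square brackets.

/sudadte/:
  1 t-Assibilation: no change — [sudadte]
  2 Final Vowel Raising: [sudadte] → [sudadti]
  3 Stop Lenition: [sudadti] → [suzadti]
  4 Syncope: [suzadti] → [szadti]
  5 Glottal Epenthesis: no change — [szadti]
/sinuyok/:
  1 t-Assibilation: no change — [sinuyok]
  2 Final Vowel Raising: no change — [sinuyok]
  3 Stop Lenition: no change — [sinuyok]
  4 Syncope: [sinuyok] → [snyok]
  5 Glottal Epenthesis: no change — [snyok]
/yuvrataw/:
  1 t-Assibilation: no change — [yuvrataw]
  2 Final Vowel Raising: no change — [yuvrataw]
  3 Stop Lenition: no change — [yuvrataw]
  4 Syncope: [yuvrataw] → [yvrataw]
  5 Glottal Epenthesis: no change — [yvrataw]

[szadti], [snyok], [yvrataw]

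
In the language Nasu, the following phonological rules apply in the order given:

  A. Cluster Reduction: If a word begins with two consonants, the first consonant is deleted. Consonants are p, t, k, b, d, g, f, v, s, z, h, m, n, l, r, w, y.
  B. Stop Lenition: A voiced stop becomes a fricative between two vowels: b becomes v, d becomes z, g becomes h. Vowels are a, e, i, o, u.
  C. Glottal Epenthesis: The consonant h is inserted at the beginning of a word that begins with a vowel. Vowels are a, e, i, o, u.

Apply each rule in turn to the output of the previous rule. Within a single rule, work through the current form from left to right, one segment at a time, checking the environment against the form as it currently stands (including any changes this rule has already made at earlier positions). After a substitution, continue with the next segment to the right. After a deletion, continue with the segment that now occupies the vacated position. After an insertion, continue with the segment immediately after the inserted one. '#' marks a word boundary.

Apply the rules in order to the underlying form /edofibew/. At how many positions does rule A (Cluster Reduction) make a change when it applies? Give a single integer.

0

A Cluster Reduction: no change — [edofibew]
B Stop Lenition: [edofibew] → [ezofivew]
C Glottal Epenthesis: [ezofivew] → [hezofivew]
Rule A changed 0 position(s).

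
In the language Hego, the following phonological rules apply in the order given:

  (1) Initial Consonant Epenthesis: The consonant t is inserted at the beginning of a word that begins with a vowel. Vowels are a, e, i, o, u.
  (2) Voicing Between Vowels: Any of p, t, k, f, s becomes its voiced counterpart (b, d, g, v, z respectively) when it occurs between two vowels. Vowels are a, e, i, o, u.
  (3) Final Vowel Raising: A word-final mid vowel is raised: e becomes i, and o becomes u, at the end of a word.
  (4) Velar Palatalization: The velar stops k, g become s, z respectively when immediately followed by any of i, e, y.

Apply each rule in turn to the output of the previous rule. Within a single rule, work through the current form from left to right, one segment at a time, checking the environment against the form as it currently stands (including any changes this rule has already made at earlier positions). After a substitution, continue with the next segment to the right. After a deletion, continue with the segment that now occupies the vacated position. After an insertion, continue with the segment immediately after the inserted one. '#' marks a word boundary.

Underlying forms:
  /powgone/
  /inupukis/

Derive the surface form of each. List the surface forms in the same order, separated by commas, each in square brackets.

/powgone/:
  (1) Initial Consonant Epenthesis: no change — [powgone]
  (2) Voicing Between Vowels: no change — [powgone]
  (3) Final Vowel Raising: [powgone] → [powgoni]
  (4) Velar Palatalization: no change — [powgoni]
/inupukis/:
  (1) Initial Consonant Epenthesis: [inupukis] → [tinupukis]
  (2) Voicing Between Vowels: [tinupukis] → [tinubugis]
  (3) Final Vowel Raising: no change — [tinubugis]
  (4) Velar Palatalization: [tinubugis] → [tinubuzis]

[powgoni], [tinubuzis]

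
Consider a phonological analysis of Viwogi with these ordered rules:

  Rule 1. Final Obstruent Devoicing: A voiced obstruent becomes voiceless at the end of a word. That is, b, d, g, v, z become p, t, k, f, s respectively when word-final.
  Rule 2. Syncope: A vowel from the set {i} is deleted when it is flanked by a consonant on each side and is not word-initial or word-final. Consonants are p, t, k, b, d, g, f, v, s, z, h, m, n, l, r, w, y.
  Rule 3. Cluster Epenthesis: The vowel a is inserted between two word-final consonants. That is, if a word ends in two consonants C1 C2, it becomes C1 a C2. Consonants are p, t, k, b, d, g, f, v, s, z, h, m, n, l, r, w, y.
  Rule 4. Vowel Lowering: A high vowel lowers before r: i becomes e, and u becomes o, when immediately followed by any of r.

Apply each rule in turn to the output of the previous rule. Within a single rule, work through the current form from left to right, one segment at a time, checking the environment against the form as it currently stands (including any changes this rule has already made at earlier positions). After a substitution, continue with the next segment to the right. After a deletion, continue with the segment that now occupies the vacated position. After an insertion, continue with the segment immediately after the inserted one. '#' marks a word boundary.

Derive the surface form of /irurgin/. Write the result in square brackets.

Rule 1 Final Obstruent Devoicing: no change — [irurgin]
Rule 2 Syncope: [irurgin] → [irurgn]
Rule 3 Cluster Epenthesis: [irurgn] → [irurgan]
Rule 4 Vowel Lowering: [irurgan] → [erorgan]

[erorgan]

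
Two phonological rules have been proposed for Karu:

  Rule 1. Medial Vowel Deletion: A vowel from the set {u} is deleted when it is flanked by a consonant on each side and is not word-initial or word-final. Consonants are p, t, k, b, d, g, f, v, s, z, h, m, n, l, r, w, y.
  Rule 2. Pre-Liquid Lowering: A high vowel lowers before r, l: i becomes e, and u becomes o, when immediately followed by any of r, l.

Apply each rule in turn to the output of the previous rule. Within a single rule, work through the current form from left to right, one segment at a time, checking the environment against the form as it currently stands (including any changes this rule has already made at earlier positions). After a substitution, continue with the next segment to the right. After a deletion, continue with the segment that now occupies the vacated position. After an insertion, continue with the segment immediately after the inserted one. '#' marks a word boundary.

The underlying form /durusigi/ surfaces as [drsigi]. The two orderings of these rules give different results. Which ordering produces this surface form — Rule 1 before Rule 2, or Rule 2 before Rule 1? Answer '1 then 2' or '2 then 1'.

1 then 2

Order 1 then 2:
  1 Medial Vowel Deletion: [durusigi] → [drsigi]
  2 Pre-Liquid Lowering: no change — [drsigi]
  result: [drsigi]
Order 2 then 1:
  2 Pre-Liquid Lowering: [durusigi] → [dorusigi]
  1 Medial Vowel Deletion: [dorusigi] → [dorsigi]
  result: [dorsigi]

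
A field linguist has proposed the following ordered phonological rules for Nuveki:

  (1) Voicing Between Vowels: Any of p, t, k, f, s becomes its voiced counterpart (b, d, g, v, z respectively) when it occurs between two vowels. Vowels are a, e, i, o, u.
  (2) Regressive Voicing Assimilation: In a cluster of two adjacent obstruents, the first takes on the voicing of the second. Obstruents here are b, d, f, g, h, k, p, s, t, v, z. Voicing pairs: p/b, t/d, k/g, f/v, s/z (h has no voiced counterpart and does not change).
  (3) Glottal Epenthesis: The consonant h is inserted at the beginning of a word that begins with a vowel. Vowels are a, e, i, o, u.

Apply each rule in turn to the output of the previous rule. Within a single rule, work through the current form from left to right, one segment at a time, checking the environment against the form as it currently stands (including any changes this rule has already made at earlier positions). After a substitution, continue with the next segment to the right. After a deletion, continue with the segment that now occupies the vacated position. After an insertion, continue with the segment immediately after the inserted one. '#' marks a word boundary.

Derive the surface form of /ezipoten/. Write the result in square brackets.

(1) Voicing Between Vowels: [ezipoten] → [eziboden]
(2) Regressive Voicing Assimilation: no change — [eziboden]
(3) Glottal Epenthesis: [eziboden] → [heziboden]

[heziboden]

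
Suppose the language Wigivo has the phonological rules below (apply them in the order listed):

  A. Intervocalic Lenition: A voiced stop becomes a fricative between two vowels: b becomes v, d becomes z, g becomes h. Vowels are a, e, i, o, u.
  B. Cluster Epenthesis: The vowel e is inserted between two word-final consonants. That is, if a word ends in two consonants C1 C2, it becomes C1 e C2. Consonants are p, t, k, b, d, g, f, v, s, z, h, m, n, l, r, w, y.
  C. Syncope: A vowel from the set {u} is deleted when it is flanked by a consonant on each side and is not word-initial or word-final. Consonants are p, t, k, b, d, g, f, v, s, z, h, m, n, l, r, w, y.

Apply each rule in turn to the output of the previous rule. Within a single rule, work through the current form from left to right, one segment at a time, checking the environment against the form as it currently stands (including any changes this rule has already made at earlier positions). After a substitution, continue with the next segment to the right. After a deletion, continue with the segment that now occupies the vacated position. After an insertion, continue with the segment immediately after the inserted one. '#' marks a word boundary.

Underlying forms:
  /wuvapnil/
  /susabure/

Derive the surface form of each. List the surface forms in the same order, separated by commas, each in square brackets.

/wuvapnil/:
  A Intervocalic Lenition: no change — [wuvapnil]
  B Cluster Epenthesis: no change — [wuvapnil]
  C Syncope: [wuvapnil] → [wvapnil]
/susabure/:
  A Intervocalic Lenition: [susabure] → [susavure]
  B Cluster Epenthesis: no change — [susavure]
  C Syncope: [susavure] → [ssavre]

[wvapnil], [ssavre]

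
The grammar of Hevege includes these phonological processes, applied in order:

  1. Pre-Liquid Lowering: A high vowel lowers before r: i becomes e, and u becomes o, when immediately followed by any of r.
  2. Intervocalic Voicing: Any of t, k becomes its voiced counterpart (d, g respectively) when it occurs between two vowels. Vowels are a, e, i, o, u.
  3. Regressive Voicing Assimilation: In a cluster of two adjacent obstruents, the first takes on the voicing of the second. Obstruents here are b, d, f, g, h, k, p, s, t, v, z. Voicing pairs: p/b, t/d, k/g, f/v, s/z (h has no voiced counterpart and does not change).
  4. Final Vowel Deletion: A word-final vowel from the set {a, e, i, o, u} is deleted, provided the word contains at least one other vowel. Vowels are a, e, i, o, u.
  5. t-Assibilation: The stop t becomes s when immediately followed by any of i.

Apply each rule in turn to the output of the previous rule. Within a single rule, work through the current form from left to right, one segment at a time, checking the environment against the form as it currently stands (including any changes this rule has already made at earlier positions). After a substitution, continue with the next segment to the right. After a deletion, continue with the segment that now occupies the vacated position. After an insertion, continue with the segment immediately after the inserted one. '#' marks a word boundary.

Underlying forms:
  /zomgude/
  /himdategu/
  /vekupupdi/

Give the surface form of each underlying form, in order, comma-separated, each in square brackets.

[zomgud], [himdadeg], [vegupubd]

/zomgude/:
  1 Pre-Liquid Lowering: no change — [zomgude]
  2 Intervocalic Voicing: no change — [zomgude]
  3 Regressive Voicing Assimilation: no change — [zomgude]
  4 Final Vowel Deletion: [zomgude] → [zomgud]
  5 t-Assibilation: no change — [zomgud]
/himdategu/:
  1 Pre-Liquid Lowering: no change — [himdategu]
  2 Intervocalic Voicing: [himdategu] → [himdadegu]
  3 Regressive Voicing Assimilation: no change — [himdadegu]
  4 Final Vowel Deletion: [himdadegu] → [himdadeg]
  5 t-Assibilation: no change — [himdadeg]
/vekupupdi/:
  1 Pre-Liquid Lowering: no change — [vekupupdi]
  2 Intervocalic Voicing: [vekupupdi] → [vegupupdi]
  3 Regressive Voicing Assimilation: [vegupupdi] → [vegupubdi]
  4 Final Vowel Deletion: [vegupubdi] → [vegupubd]
  5 t-Assibilation: no change — [vegupubd]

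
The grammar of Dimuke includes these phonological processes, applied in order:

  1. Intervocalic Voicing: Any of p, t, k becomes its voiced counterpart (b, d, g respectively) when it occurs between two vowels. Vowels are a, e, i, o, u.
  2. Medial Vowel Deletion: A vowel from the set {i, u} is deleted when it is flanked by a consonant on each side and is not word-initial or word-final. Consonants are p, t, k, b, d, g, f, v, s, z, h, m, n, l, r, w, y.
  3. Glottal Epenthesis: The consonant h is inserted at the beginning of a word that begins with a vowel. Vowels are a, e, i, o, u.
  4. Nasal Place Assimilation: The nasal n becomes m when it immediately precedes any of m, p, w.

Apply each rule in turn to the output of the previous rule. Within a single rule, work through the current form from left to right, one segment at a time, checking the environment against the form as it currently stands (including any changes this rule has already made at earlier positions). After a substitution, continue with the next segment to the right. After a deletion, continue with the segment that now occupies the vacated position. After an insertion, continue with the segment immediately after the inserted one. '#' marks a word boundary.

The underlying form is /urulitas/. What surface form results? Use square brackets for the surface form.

1 Intervocalic Voicing: [urulitas] → [urulidas]
2 Medial Vowel Deletion: [urulidas] → [urldas]
3 Glottal Epenthesis: [urldas] → [hurldas]
4 Nasal Place Assimilation: no change — [hurldas]

[hurldas]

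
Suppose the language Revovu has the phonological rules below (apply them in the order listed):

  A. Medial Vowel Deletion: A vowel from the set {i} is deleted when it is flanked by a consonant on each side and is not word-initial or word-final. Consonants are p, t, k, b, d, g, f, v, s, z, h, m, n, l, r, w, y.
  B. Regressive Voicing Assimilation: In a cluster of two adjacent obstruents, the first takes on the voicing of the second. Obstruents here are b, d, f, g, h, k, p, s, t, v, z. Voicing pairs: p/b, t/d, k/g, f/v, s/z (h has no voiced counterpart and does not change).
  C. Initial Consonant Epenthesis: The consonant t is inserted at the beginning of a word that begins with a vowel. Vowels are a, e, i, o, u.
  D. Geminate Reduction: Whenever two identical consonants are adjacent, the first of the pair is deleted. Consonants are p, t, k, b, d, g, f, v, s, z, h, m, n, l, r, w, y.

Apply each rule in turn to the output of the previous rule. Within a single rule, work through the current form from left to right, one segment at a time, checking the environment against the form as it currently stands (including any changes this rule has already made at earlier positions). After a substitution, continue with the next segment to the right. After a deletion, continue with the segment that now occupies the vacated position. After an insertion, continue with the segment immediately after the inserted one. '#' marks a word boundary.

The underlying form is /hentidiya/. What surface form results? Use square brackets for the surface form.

A Medial Vowel Deletion: [hentidiya] → [hentdya]
B Regressive Voicing Assimilation: [hentdya] → [henddya]
C Initial Consonant Epenthesis: no change — [henddya]
D Geminate Reduction: [henddya] → [hendya]

[hendya]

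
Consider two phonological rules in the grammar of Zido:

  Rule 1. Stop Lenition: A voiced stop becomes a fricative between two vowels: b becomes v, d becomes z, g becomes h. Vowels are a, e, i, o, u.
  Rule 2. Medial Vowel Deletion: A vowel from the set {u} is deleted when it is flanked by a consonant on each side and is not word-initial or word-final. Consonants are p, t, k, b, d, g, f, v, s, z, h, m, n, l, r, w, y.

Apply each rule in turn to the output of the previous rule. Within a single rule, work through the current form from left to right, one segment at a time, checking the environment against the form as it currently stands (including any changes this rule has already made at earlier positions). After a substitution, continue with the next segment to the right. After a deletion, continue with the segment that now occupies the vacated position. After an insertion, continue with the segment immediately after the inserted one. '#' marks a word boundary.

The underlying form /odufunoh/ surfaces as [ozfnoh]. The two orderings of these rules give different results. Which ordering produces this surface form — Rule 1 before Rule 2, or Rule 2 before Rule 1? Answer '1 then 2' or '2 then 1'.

1 then 2

Order 1 then 2:
  1 Stop Lenition: [odufunoh] → [ozufunoh]
  2 Medial Vowel Deletion: [ozufunoh] → [ozfnoh]
  result: [ozfnoh]
Order 2 then 1:
  2 Medial Vowel Deletion: [odufunoh] → [odfnoh]
  1 Stop Lenition: no change — [odfnoh]
  result: [odfnoh]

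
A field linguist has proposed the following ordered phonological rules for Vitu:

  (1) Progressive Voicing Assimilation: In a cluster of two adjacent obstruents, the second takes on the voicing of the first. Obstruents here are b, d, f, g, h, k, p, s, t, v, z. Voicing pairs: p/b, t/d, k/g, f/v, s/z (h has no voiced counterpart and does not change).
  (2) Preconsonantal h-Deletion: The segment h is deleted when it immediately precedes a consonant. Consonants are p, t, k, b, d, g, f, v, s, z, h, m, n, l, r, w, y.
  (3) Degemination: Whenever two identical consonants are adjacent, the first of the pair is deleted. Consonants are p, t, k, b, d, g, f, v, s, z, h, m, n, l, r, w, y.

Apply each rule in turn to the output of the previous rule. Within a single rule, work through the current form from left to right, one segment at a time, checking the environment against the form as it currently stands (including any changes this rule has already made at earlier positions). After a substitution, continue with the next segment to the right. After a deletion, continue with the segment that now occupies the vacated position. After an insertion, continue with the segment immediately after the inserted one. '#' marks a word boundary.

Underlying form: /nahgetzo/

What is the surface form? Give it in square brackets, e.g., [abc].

(1) Progressive Voicing Assimilation: [nahgetzo] → [nahketso]
(2) Preconsonantal h-Deletion: [nahketso] → [naketso]
(3) Degemination: no change — [naketso]

[naketso]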